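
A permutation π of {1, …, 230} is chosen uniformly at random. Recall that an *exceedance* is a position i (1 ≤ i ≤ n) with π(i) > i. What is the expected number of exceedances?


Write X = Σ_{i=1}^{230} X_i, where X_i = 1_{π(i) > i}.
For each fixed i, π(i) is uniform over {1, …, 230} (marginal of a uniform permutation), so P[π(i) > i] = (n − i)/n. Summing: Σ_{i=1}^{230} (n − i)/n = (0 + 1 + … + 229)/230 = 230(230 − 1)/(2·230) = (230 − 1)/2.
Hence E[X] = Σ_{i=1}^{230} (230 − i)/230 = 229/2 ≈ 114.5000.

E[X] = 229/2 = 114.5000.


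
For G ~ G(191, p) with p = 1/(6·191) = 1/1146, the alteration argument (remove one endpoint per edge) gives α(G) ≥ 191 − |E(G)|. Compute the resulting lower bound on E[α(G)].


E[|E(G)|] = C(191, 2)·p = 18145 · (1/1146) = 95/6.
E[α(G)] ≥ n − E[|E(G)|] = 191 − 95/6 = 1051/6.
Numerically: ≈ 175.166667.
(This is only a lower bound; the true E[α(G)] may be larger.)

E[α(G)] ≥ 1051/6 ≈ 175.166667.


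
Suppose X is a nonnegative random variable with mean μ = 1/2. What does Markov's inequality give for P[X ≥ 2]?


μ = E[X] = 1/2, a = 2.
Markov: P[X ≥ 2] ≤ μ/a = (1/2)/2 = 1/4.
Numerically: ≈ 0.2500.
(Since a = 2 > μ = 0.5000, the bound 1/4 is < 1 and informative.)

P[X ≥ 2] ≤ 1/4 ≈ 0.2500.


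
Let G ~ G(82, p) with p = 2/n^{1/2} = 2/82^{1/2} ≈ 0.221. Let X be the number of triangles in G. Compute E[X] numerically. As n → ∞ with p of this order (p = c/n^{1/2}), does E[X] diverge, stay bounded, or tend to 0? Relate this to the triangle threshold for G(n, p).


Number of potential triangles: C(82, 3) = 88560.
Each occurs with probability p³ ≈ (0.221)³ ≈ 1.07738e-02.
By linearity: E[X] = C(82, 3)·p³ ≈ 88560 · 1.07738e-02 ≈ 954.128.
Since α = 1/2 < 1, p = c/n^{1/2} ≫ 1/n is above the triangle threshold p ~ 1/n. Asymptotically E[X] ~ (c³/6)·n^{3(1−α)} = (2³/6)·n^{1.5} → ∞; triangles are abundant w.h.p.

E[X] ≈ 954.128; in regime p = Θ(1/n^{1/2}) E[X] diverges (above the triangle threshold p ~ 1/n).


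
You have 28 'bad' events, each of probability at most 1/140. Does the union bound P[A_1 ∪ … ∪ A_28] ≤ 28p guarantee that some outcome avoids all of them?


Union bound: P[∪_{i=1}^{28} A_i] ≤ Σ_i P[A_i] ≤ 28·p = 28·(1/140) = 1/5.
Numerically: 1/5 ≈ 0.200000.
Is 1/5 < 1? YES.
Since P[∪ A_i] ≤ 1/5 < 1, the complement has P[∩ A_i^c] ≥ 1 − 1/5 = 4/5 > 0, so some outcome avoids every A_i.

28·p = 1/5 ≈ 0.200000; existence CERTIFIED by the union bound.


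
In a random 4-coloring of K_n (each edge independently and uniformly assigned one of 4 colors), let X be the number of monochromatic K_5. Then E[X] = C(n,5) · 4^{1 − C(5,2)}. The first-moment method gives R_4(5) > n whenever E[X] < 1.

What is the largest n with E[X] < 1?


We need C(n, 5) · 4^{1 − 10} < 1, i.e. C(n, 5) < 4^{10 − 1} = 262144.
Check values of n near the boundary:
  n = 30: C(30, 5) = 142506; 142506 < 262144? YES
  n = 31: C(31, 5) = 169911; 169911 < 262144? YES
  n = 32: C(32, 5) = 201376; 201376 < 262144? YES
  n = 33: C(33, 5) = 237336; 237336 < 262144? YES
  n = 34: C(34, 5) = 278256; 278256 < 262144? NO
  n = 35: C(35, 5) = 324632; 324632 < 262144? NO
The largest n with C(n, 5) < 262144 is n = 33 (where E[X] = 29667/32768 ≈ 0.90536). Hence R_4(5) > 33, i.e. R_4(5) ≥ 34.

Largest n = 33; hence R_4(5) > 33.


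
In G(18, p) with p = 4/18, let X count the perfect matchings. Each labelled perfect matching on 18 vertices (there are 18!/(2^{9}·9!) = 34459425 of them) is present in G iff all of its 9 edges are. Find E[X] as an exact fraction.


K_18 has 18!/(2^{9}·9!) = 34459425 labelled perfect matchings.
For each such perfect matching H, let X_H = 1 if all 9 edges of H are present in G. Then P[X_H = 1] = p^{9} = (2/9)^{9} = 512/387420489.
By linearity of expectation: E[X] = Σ_H E[X_H] = 34459425 · p^{9} = 34459425 · 512/387420489 = 217817600/4782969.
Numerically: E[X] ≈ 45.5.

E[X] = 34459425 · (2/9)^{9} = 217817600/4782969 ≈ 45.5.


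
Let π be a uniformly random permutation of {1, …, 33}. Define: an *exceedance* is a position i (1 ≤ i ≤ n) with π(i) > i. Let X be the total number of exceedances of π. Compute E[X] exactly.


Write X = Σ_{i=1}^{33} X_i, where X_i = 1_{π(i) > i}.
For each fixed i, π(i) is uniform over {1, …, 33} (marginal of a uniform permutation), so P[π(i) > i] = (n − i)/n. Summing: Σ_{i=1}^{33} (n − i)/n = (0 + 1 + … + 32)/33 = 33(33 − 1)/(2·33) = (33 − 1)/2.
Hence E[X] = Σ_{i=1}^{33} (33 − i)/33 = 16 ≈ 16.000000.

E[X] = 16 = 16.000000.


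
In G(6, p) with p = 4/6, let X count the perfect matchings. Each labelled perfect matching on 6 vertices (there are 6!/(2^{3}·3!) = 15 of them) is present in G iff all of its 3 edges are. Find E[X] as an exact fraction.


K_6 has 6!/(2^{3}·3!) = 15 labelled perfect matchings.
For each such perfect matching H, let X_H = 1 if all 3 edges of H are present in G. Then P[X_H = 1] = p^{3} = (2/3)^{3} = 8/27.
Summing the indicators: E[X] = Σ_H E[X_H] = 15 · p^{3} = 15 · 8/27 = 40/9.
Numerically: E[X] ≈ 4.4444.

E[X] = 15 · (2/3)^{3} = 40/9 ≈ 4.4444.


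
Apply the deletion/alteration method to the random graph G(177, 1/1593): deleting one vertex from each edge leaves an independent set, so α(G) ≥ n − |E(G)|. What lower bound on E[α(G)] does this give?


E[|E(G)|] = C(177, 2)·p = 15576 · (1/1593) = 88/9.
E[α(G)] ≥ n − E[|E(G)|] = 177 − 88/9 = 1505/9.
Numerically: ≈ 167.22222.
(This is only a lower bound; the true E[α(G)] may be larger.)

E[α(G)] ≥ 1505/9 ≈ 167.22222.


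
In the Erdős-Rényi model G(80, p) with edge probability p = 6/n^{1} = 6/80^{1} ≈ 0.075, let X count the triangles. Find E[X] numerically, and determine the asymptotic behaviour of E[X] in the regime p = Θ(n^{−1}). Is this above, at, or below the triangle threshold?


Number of potential triangles: C(80, 3) = 82160.
Each occurs with probability p³ ≈ (0.075)³ ≈ 4.21875000e-04.
By linearity: E[X] = C(80, 3)·p³ ≈ 82160 · 4.21875000e-04 ≈ 34.661250.
Here α = 1, so p = 6/n is exactly at the triangle threshold p ~ 1/n. Asymptotically E[X] → c³/6 = 6³/6 = 36 ≈ 36.000000, a bounded constant. In this regime the triangle count is asymptotically Poisson(c³/6).

E[X] ≈ 34.661250; in regime p = Θ(1/n^{1}) E[X] stays bounded (at the triangle threshold p ~ 1/n).


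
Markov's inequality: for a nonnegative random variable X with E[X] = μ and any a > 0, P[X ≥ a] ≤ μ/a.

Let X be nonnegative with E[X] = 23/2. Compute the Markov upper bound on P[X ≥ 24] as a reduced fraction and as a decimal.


μ = E[X] = 23/2, a = 24.
Markov: P[X ≥ 24] ≤ μ/a = (23/2)/24 = 23/48.
Numerically: ≈ 0.4792.
(Since a = 24 > μ = 11.5000, the bound 23/48 is < 1 and informative.)

P[X ≥ 24] ≤ 23/48 ≈ 0.4792.


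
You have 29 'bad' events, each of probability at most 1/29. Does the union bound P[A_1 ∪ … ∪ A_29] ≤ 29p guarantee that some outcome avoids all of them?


Union bound: P[∪_{i=1}^{29} A_i] ≤ Σ_i P[A_i] ≤ 29·p = 29·(1/29) = 1.
Numerically: 1 ≈ 1.000.
Is 1 < 1? NO.
Since the bound 1 is ≥ 1, the union bound is uninformative here; it does NOT by itself certify existence.

29·p = 1 ≈ 1.000; existence NOT certified by the union bound.


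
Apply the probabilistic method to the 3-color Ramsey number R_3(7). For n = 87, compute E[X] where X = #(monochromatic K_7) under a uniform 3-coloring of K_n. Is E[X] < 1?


E[X] = C(87, 7) · 3^{1 − 21} = 5843355957 · 3^{−20} = 5843355957/3486784401.
As a reduced fraction: E[X] = 72140197/43046721 ≈ 1.676.
Is E[X] < 1? NO.
Since E[X] ≥ 1, the first-moment bound is inconclusive at n = 87; it does NOT by itself certify R_3(7) > 87.

E[X] = 72140197/43046721 ≈ 1.676; E[X] ≥ 1; first-moment method inconclusive here.


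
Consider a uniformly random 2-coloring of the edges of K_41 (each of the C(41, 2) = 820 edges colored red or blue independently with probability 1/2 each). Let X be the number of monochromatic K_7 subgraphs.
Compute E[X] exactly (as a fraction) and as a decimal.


Let X = Σ_S X_S over the C(41, 7) = 22481940 subsets S of size 7, where X_S = 1 if the K_7 on S is monochromatic.
For a fixed S, the K_7 on S has C(7, 2) = 21 edges. P[all 21 edges red] = (1/2)^21, and likewise for blue, so P[monochromatic] = 2·(1/2)^21 = 2^{1 − 21} = 1/1048576.
By linearity: E[X] = C(41, 7) · 2^{1 − 21} = 22481940 · 1/1048576 = 5620485/262144.
Numerically: E[X] ≈ 21.440449.

E[X] = C(41,7)·2^(1−C(7,2)) = 5620485/262144 ≈ 21.440449.


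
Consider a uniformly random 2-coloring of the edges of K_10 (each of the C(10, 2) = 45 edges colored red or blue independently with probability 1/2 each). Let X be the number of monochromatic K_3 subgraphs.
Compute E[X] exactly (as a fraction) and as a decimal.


Let X = Σ_S X_S over the C(10, 3) = 120 subsets S of size 3, where X_S = 1 if the K_3 on S is monochromatic.
For a fixed S, the K_3 on S has C(3, 2) = 3 edges. P[all 3 edges red] = (1/2)^3, and likewise for blue, so P[monochromatic] = 2·(1/2)^3 = 2^{1 − 3} = 1/4.
By linearity: E[X] = C(10, 3) · 2^{1 − 3} = 120 · 1/4 = 30.
Numerically: E[X] ≈ 30.000000.

E[X] = C(10,3)·2^(1−C(3,2)) = 30 ≈ 30.000000.


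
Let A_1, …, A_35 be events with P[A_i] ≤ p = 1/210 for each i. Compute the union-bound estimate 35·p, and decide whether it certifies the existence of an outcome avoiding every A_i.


Union bound: P[∪_{i=1}^{35} A_i] ≤ Σ_i P[A_i] ≤ 35·p = 35·(1/210) = 1/6.
Numerically: 1/6 ≈ 0.1667.
Is 1/6 < 1? YES.
Since P[∪ A_i] ≤ 1/6 < 1, the complement has P[∩ A_i^c] ≥ 1 − 1/6 = 5/6 > 0, so some outcome avoids every A_i.

35·p = 1/6 ≈ 0.1667; existence CERTIFIED by the union bound.


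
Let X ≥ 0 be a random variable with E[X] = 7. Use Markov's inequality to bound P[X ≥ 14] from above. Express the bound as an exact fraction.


μ = E[X] = 7, a = 14.
Markov: P[X ≥ 14] ≤ μ/a = (7)/14 = 1/2.
Numerically: ≈ 0.500000.
(Since a = 14 > μ = 7.000000, the bound 1/2 is < 1 and informative.)

P[X ≥ 14] ≤ 1/2 ≈ 0.500000.


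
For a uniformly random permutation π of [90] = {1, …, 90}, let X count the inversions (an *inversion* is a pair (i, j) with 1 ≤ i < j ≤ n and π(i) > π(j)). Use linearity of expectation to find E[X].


Write X = Σ X_I over the C(90, 2) = 4005 pairs i < j, with X_I the indicator of one inversion.
There are 4005 indicators.
For each fixed pair i < j, the values π(i) and π(j) are two distinct elements of {1, …, 90} in uniformly random order; by symmetry P[π(i) > π(j)] = 1/2.
By linearity: E[X] = 4005 · (1/2) = C(90, 2) · (1/2) = 4005/2 = 4005/2 ≈ 2002.500.

E[X] = 4005/2 = 2002.500.


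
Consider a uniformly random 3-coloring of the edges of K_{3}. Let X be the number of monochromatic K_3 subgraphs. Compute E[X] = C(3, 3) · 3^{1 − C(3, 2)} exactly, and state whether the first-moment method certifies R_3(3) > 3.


E[X] = C(3, 3) · 3^{1 − 3} = 1 · 3^{−2} = 1/9.
As a reduced fraction: E[X] = 1/9 ≈ 0.11111.
Is E[X] < 1? YES.
Since E[X] < 1, there exists a 3-coloring of K_{3} with no monochromatic K_3; hence R_3(3) > 3.

E[X] = 1/9 ≈ 0.11111; E[X] < 1, so R_3(3) > 3.


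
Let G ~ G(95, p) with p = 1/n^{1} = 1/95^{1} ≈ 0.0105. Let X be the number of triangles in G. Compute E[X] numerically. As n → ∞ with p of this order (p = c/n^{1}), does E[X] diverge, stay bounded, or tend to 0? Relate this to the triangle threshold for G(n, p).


Number of potential triangles: C(95, 3) = 138415.
Each occurs with probability p³ ≈ (0.0105)³ ≈ 1.16635e-06.
By linearity: E[X] = C(95, 3)·p³ ≈ 138415 · 1.16635e-06 ≈ 0.161.
Here α = 1, so p = 1/n is exactly at the triangle threshold p ~ 1/n. Asymptotically E[X] → c³/6 = 1³/6 = 1/6 ≈ 0.167, a bounded constant. In this regime the triangle count is asymptotically Poisson(c³/6).

E[X] ≈ 0.161; in regime p = Θ(1/n^{1}) E[X] stays bounded (at the triangle threshold p ~ 1/n).


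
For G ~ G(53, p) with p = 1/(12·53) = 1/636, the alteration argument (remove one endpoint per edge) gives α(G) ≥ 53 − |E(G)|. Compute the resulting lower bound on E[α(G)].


E[|E(G)|] = C(53, 2)·p = 1378 · (1/636) = 13/6.
E[α(G)] ≥ n − E[|E(G)|] = 53 − 13/6 = 305/6.
Numerically: ≈ 50.833.
(This is only a lower bound; the true E[α(G)] may be larger.)

E[α(G)] ≥ 305/6 ≈ 50.833.


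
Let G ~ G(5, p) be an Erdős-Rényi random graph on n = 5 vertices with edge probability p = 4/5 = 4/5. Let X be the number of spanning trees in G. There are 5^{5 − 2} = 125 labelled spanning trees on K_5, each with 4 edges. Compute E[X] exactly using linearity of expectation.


K_5 has 5^{5 − 2} = 125 labelled spanning trees.
For each such spanning tree H, let X_H = 1 if all 4 edges of H are present in G. Then P[X_H = 1] = p^{4} = (4/5)^{4} = 256/625.
By linearity of expectation: E[X] = Σ_H E[X_H] = 125 · p^{4} = 125 · 256/625 = 256/5.
Numerically: E[X] ≈ 51.2.

E[X] = 125 · (4/5)^{4} = 256/5 ≈ 51.2.


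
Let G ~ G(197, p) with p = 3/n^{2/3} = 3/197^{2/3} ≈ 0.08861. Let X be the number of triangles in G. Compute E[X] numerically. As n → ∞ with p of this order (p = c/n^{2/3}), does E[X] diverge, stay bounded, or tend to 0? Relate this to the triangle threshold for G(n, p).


Number of potential triangles: C(197, 3) = 1254890.
Each occurs with probability p³ ≈ (0.08861)³ ≈ 6.957149e-04.
By linearity: E[X] = C(197, 3)·p³ ≈ 1254890 · 6.957149e-04 ≈ 873.0457.
Since α = 2/3 < 1, p = c/n^{2/3} ≫ 1/n is above the triangle threshold p ~ 1/n. Asymptotically E[X] ~ (c³/6)·n^{3(1−α)} = (3³/6)·n^{1} → ∞; triangles are abundant w.h.p.

E[X] ≈ 873.0457; in regime p = Θ(1/n^{2/3}) E[X] diverges (above the triangle threshold p ~ 1/n).


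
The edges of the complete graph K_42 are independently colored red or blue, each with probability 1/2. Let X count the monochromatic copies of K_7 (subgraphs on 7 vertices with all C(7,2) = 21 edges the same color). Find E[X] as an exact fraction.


Let X = Σ_S X_S over the C(42, 7) = 26978328 subsets S of size 7, where X_S = 1 if the K_7 on S is monochromatic.
For a fixed S, the K_7 on S has C(7, 2) = 21 edges. P[all 21 edges red] = (1/2)^21, and likewise for blue, so P[monochromatic] = 2·(1/2)^21 = 2^{1 − 21} = 1/1048576.
By linearity: E[X] = C(42, 7) · 2^{1 − 21} = 26978328 · 1/1048576 = 3372291/131072.
Numerically: E[X] ≈ 25.729.

E[X] = C(42,7)·2^(1−C(7,2)) = 3372291/131072 ≈ 25.729.


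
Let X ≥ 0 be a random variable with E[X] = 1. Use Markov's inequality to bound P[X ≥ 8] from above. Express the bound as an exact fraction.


μ = E[X] = 1, a = 8.
Markov: P[X ≥ 8] ≤ μ/a = (1)/8 = 1/8.
Numerically: ≈ 0.125.
(Since a = 8 > μ = 1.000, the bound 1/8 is < 1 and informative.)

P[X ≥ 8] ≤ 1/8 ≈ 0.125.


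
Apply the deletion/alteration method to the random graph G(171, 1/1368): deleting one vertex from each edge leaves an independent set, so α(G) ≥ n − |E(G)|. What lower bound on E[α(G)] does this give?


E[|E(G)|] = C(171, 2)·p = 14535 · (1/1368) = 85/8.
E[α(G)] ≥ n − E[|E(G)|] = 171 − 85/8 = 1283/8.
Numerically: ≈ 160.3750.
(This is only a lower bound; the true E[α(G)] may be larger.)

E[α(G)] ≥ 1283/8 ≈ 160.3750.


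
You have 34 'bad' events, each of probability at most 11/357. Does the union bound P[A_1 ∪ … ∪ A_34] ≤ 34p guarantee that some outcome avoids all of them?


Union bound: P[∪_{i=1}^{34} A_i] ≤ Σ_i P[A_i] ≤ 34·p = 34·(11/357) = 22/21.
Numerically: 22/21 ≈ 1.0476.
Is 22/21 < 1? NO.
Since the bound 22/21 is ≥ 1, the union bound is uninformative here; it does NOT by itself certify existence.

34·p = 22/21 ≈ 1.0476; existence NOT certified by the union bound.


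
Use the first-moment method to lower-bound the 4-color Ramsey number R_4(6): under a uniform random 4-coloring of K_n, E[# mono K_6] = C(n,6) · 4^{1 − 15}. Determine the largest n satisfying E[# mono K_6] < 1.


We need C(n, 6) · 4^{1 − 15} < 1, i.e. C(n, 6) < 4^{15 − 1} = 268435456.
Check values of n near the boundary:
  n = 77: C(77, 6) = 237093780; 237093780 < 268435456? YES
  n = 78: C(78, 6) = 256851595; 256851595 < 268435456? YES
  n = 79: C(79, 6) = 277962685; 277962685 < 268435456? NO
The largest n with C(n, 6) < 268435456 is n = 78 (where E[X] = 256851595/268435456 ≈ 0.9568468). Hence R_4(6) > 78, i.e. R_4(6) ≥ 79.

Largest n = 78; hence R_4(6) > 78.


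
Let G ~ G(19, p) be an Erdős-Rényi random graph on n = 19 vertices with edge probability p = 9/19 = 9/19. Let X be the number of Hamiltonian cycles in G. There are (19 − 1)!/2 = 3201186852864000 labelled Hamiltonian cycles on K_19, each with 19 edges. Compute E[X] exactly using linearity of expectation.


K_19 has (19 − 1)!/2 = 3201186852864000 labelled Hamiltonian cycles.
For each such Hamiltonian cycle H, let X_H = 1 if all 19 edges of H are present in G. Then P[X_H = 1] = p^{19} = (9/19)^{19} = 1350851717672992089/1978419655660313589123979.
By linearity: E[X] = Σ_H E[X_H] = 3201186852864000 · p^{19} = 3201186852864000 · 1350851717672992089/1978419655660313589123979 = 4324328758783534194876278992896000/1978419655660313589123979.
Numerically: E[X] ≈ 2.1857e+09.

E[X] = 3201186852864000 · (9/19)^{19} = 4324328758783534194876278992896000/1978419655660313589123979 ≈ 2.1857e+09.


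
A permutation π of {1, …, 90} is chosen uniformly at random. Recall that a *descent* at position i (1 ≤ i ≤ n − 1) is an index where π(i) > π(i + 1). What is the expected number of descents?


Write X = Σ X_I over i = 1, …, 89, with X_I the indicator of one descent.
There are 89 indicators.
For each fixed i, the pair (π(i), π(i+1)) is a uniformly random ordered pair of distinct values from {1, …, 90}; by symmetry P[π(i) > π(i+1)] = 1/2.
By linearity: E[X] = 89 · (1/2) = (90 − 1) · (1/2) = 89/2 ≈ 44.500.

E[X] = 89/2 = 44.500.


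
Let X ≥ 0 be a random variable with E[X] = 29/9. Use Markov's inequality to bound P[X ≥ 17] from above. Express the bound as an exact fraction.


μ = E[X] = 29/9, a = 17.
Markov: P[X ≥ 17] ≤ μ/a = (29/9)/17 = 29/153.
Numerically: ≈ 0.189542.
(Since a = 17 > μ = 3.222222, the bound 29/153 is < 1 and informative.)

P[X ≥ 17] ≤ 29/153 ≈ 0.189542.


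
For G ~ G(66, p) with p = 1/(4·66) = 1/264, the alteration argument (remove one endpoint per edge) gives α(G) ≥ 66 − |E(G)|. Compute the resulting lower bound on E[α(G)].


E[|E(G)|] = C(66, 2)·p = 2145 · (1/264) = 65/8.
E[α(G)] ≥ n − E[|E(G)|] = 66 − 65/8 = 463/8.
Numerically: ≈ 57.87500.
(This is only a lower bound; the true E[α(G)] may be larger.)

E[α(G)] ≥ 463/8 ≈ 57.87500.


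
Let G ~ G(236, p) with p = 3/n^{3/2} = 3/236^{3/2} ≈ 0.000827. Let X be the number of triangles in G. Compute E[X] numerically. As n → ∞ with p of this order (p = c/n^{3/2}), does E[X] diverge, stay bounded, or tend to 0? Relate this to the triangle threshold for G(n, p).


Number of potential triangles: C(236, 3) = 2162940.
Each occurs with probability p³ ≈ (0.000827)³ ≈ 5.66578e-10.
By linearity: E[X] = C(236, 3)·p³ ≈ 2162940 · 5.66578e-10 ≈ 0.001.
Since α = 3/2 > 1, p = c/n^{3/2} = o(1/n) is below the triangle threshold p ~ 1/n. Asymptotically E[X] ~ (c³/6)·n^{3(1−α)} = (3³/6)·n^{-1.5} → 0, so by Markov's inequality G has no triangles w.h.p.

E[X] ≈ 0.001; in regime p = Θ(1/n^{3/2}) E[X] tends to 0 (below the triangle threshold p ~ 1/n).


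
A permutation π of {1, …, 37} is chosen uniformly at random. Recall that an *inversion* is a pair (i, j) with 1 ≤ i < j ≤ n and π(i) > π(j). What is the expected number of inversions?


Write X = Σ X_I over the C(37, 2) = 666 pairs i < j, with X_I the indicator of one inversion.
There are 666 indicators.
For each fixed pair i < j, the values π(i) and π(j) are two distinct elements of {1, …, 37} in uniformly random order; by symmetry P[π(i) > π(j)] = 1/2.
By linearity: E[X] = 666 · (1/2) = C(37, 2) · (1/2) = 666/2 = 333 ≈ 333.000000.

E[X] = 333 = 333.000000.


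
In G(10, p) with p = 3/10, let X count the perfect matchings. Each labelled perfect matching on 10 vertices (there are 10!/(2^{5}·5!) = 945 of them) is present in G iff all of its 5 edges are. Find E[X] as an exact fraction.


K_10 has 10!/(2^{5}·5!) = 945 labelled perfect matchings.
For each such perfect matching H, let X_H = 1 if all 5 edges of H are present in G. Then P[X_H = 1] = p^{5} = (3/10)^{5} = 243/100000.
Summing the indicators: E[X] = Σ_H E[X_H] = 945 · p^{5} = 945 · 243/100000 = 45927/20000.
Numerically: E[X] ≈ 2.29635.

E[X] = 945 · (3/10)^{5} = 45927/20000 ≈ 2.29635.


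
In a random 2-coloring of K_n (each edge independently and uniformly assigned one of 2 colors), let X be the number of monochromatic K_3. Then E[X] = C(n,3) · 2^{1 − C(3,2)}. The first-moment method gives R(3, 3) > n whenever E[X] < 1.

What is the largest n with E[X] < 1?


We need C(n, 3) · 2^{1 − 3} < 1, i.e. C(n, 3) < 2^{3 − 1} = 4.
Check values of n near the boundary:
  n = 3: C(3, 3) = 1; 1 < 4? YES
  n = 4: C(4, 3) = 4; 4 < 4? NO
The largest n with C(n, 3) < 4 is n = 3 (where E[X] = 1/4 ≈ 0.250000). Hence R(3, 3) > 3, i.e. R(3, 3) ≥ 4.

Largest n = 3; hence R(3, 3) > 3.


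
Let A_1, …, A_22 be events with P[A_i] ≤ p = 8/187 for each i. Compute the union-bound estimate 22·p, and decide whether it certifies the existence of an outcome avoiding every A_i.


Union bound: P[∪_{i=1}^{22} A_i] ≤ Σ_i P[A_i] ≤ 22·p = 22·(8/187) = 16/17.
Numerically: 16/17 ≈ 0.941176.
Is 16/17 < 1? YES.
Since P[∪ A_i] ≤ 16/17 < 1, the complement has P[∩ A_i^c] ≥ 1 − 16/17 = 1/17 > 0, so some outcome avoids every A_i.

22·p = 16/17 ≈ 0.941176; existence CERTIFIED by the union bound.


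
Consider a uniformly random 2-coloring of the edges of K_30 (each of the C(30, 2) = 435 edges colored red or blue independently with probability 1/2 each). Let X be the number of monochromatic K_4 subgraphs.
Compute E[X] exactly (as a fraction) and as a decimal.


Let X = Σ_S X_S over the C(30, 4) = 27405 subsets S of size 4, where X_S = 1 if the K_4 on S is monochromatic.
For a fixed S, the K_4 on S has C(4, 2) = 6 edges. P[all 6 edges red] = (1/2)^6, and likewise for blue, so P[monochromatic] = 2·(1/2)^6 = 2^{1 − 6} = 1/32.
By linearity of expectation: E[X] = C(30, 4) · 2^{1 − 6} = 27405 · 1/32 = 27405/32.
Numerically: E[X] ≈ 856.406250.

E[X] = C(30,4)·2^(1−C(4,2)) = 27405/32 ≈ 856.406250.


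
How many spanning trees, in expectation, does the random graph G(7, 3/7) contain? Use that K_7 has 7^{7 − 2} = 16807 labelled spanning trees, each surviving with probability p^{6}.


K_7 has 7^{7 − 2} = 16807 labelled spanning trees.
For each such spanning tree H, let X_H = 1 if all 6 edges of H are present in G. Then P[X_H = 1] = p^{6} = (3/7)^{6} = 729/117649.
Summing the indicators: E[X] = Σ_H E[X_H] = 16807 · p^{6} = 16807 · 729/117649 = 729/7.
Numerically: E[X] ≈ 104.143.

E[X] = 16807 · (3/7)^{6} = 729/7 ≈ 104.143.


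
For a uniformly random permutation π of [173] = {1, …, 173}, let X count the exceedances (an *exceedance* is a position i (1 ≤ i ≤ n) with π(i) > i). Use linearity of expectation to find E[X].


Write X = Σ_{i=1}^{173} X_i, where X_i = 1_{π(i) > i}.
For each fixed i, π(i) is uniform over {1, …, 173} (marginal of a uniform permutation), so P[π(i) > i] = (n − i)/n. Summing: Σ_{i=1}^{173} (n − i)/n = (0 + 1 + … + 172)/173 = 173(173 − 1)/(2·173) = (173 − 1)/2.
Hence E[X] = Σ_{i=1}^{173} (173 − i)/173 = 86 ≈ 86.0000.

E[X] = 86 = 86.0000.


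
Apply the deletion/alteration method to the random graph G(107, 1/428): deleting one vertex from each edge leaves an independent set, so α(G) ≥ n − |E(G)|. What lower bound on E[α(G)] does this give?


E[|E(G)|] = C(107, 2)·p = 5671 · (1/428) = 53/4.
E[α(G)] ≥ n − E[|E(G)|] = 107 − 53/4 = 375/4.
Numerically: ≈ 93.750.
(This is only a lower bound; the true E[α(G)] may be larger.)

E[α(G)] ≥ 375/4 ≈ 93.750.


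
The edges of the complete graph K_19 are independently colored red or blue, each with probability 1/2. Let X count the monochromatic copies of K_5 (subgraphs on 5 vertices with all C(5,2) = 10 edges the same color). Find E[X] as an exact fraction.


Let X = Σ_S X_S over the C(19, 5) = 11628 subsets S of size 5, where X_S = 1 if the K_5 on S is monochromatic.
For a fixed S, the K_5 on S has C(5, 2) = 10 edges. P[all 10 edges red] = (1/2)^10, and likewise for blue, so P[monochromatic] = 2·(1/2)^10 = 2^{1 − 10} = 1/512.
By linearity of expectation: E[X] = C(19, 5) · 2^{1 − 10} = 11628 · 1/512 = 2907/128.
Numerically: E[X] ≈ 22.710938.

E[X] = C(19,5)·2^(1−C(5,2)) = 2907/128 ≈ 22.710938.


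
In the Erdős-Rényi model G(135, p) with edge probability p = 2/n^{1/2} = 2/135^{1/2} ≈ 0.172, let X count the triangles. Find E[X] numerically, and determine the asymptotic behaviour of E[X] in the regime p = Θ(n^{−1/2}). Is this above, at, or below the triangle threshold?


Number of potential triangles: C(135, 3) = 400995.
Each occurs with probability p³ ≈ (0.172)³ ≈ 5.10022e-03.
By linearity: E[X] = C(135, 3)·p³ ≈ 400995 · 5.10022e-03 ≈ 2045.165.
Since α = 1/2 < 1, p = c/n^{1/2} ≫ 1/n is above the triangle threshold p ~ 1/n. Asymptotically E[X] ~ (c³/6)·n^{3(1−α)} = (2³/6)·n^{1.5} → ∞; triangles are abundant w.h.p.

E[X] ≈ 2045.165; in regime p = Θ(1/n^{1/2}) E[X] diverges (above the triangle threshold p ~ 1/n).


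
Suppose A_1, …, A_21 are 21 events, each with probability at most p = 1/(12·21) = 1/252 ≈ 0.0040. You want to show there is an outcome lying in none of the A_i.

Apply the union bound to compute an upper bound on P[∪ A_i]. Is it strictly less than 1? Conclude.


Union bound: P[∪_{i=1}^{21} A_i] ≤ Σ_i P[A_i] ≤ 21·p = 21·(1/252) = 1/12.
Numerically: 1/12 ≈ 0.0833.
Is 1/12 < 1? YES.
Since P[∪ A_i] ≤ 1/12 < 1, the complement has P[∩ A_i^c] ≥ 1 − 1/12 = 11/12 > 0, so some outcome avoids every A_i.

21·p = 1/12 ≈ 0.0833; existence CERTIFIED by the union bound.


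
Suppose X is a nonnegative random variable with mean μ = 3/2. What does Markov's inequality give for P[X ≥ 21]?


μ = E[X] = 3/2, a = 21.
Markov: P[X ≥ 21] ≤ μ/a = (3/2)/21 = 1/14.
Numerically: ≈ 0.07143.
(Since a = 21 > μ = 1.50000, the bound 1/14 is < 1 and informative.)

P[X ≥ 21] ≤ 1/14 ≈ 0.07143.


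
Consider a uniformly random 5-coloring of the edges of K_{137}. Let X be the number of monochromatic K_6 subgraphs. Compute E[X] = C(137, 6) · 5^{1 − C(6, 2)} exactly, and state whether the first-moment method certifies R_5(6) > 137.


E[X] = C(137, 6) · 5^{1 − 15} = 8218472724 · 5^{−14} = 8218472724/6103515625.
As a reduced fraction: E[X] = 8218472724/6103515625 ≈ 1.3465.
Is E[X] < 1? NO.
Since E[X] ≥ 1, the first-moment bound is inconclusive at n = 137; it does NOT by itself certify R_5(6) > 137.

E[X] = 8218472724/6103515625 ≈ 1.3465; E[X] ≥ 1; first-moment method inconclusive here.


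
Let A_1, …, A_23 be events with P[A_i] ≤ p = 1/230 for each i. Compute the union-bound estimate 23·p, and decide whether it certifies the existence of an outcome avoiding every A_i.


Union bound: P[∪_{i=1}^{23} A_i] ≤ Σ_i P[A_i] ≤ 23·p = 23·(1/230) = 1/10.
Numerically: 1/10 ≈ 0.100000.
Is 1/10 < 1? YES.
Since P[∪ A_i] ≤ 1/10 < 1, the complement has P[∩ A_i^c] ≥ 1 − 1/10 = 9/10 > 0, so some outcome avoids every A_i.

23·p = 1/10 ≈ 0.100000; existence CERTIFIED by the union bound.


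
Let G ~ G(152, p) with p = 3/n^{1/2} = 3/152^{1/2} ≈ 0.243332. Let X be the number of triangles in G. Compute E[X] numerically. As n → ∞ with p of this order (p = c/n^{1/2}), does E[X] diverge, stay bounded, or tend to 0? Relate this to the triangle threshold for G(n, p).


Number of potential triangles: C(152, 3) = 573800.
Each occurs with probability p³ ≈ (0.243332)³ ≈ 1.44078236e-02.
By linearity: E[X] = C(152, 3)·p³ ≈ 573800 · 1.44078236e-02 ≈ 8267.209174.
Since α = 1/2 < 1, p = c/n^{1/2} ≫ 1/n is above the triangle threshold p ~ 1/n. Asymptotically E[X] ~ (c³/6)·n^{3(1−α)} = (3³/6)·n^{1.5} → ∞; triangles are abundant w.h.p.

E[X] ≈ 8267.209174; in regime p = Θ(1/n^{1/2}) E[X] diverges (above the triangle threshold p ~ 1/n).


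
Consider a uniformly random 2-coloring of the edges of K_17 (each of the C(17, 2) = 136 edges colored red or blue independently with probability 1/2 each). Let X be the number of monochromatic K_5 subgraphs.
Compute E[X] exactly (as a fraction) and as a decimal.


Let X = Σ_S X_S over the C(17, 5) = 6188 subsets S of size 5, where X_S = 1 if the K_5 on S is monochromatic.
For a fixed S, the K_5 on S has C(5, 2) = 10 edges. P[all 10 edges red] = (1/2)^10, and likewise for blue, so P[monochromatic] = 2·(1/2)^10 = 2^{1 − 10} = 1/512.
Summing: E[X] = C(17, 5) · 2^{1 − 10} = 6188 · 1/512 = 1547/128.
Numerically: E[X] ≈ 12.086.

E[X] = C(17,5)·2^(1−C(5,2)) = 1547/128 ≈ 12.086.


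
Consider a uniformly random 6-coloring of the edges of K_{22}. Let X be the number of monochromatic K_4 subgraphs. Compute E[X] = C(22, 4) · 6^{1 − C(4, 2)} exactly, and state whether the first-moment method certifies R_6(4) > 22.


E[X] = C(22, 4) · 6^{1 − 6} = 7315 · 6^{−5} = 7315/7776.
As a reduced fraction: E[X] = 7315/7776 ≈ 0.941.
Is E[X] < 1? YES.
Since E[X] < 1, there exists a 6-coloring of K_{22} with no monochromatic K_4; hence R_6(4) > 22.

E[X] = 7315/7776 ≈ 0.941; E[X] < 1, so R_6(4) > 22.


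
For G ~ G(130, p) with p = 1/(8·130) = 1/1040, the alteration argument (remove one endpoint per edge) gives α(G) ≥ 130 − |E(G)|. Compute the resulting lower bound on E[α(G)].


E[|E(G)|] = C(130, 2)·p = 8385 · (1/1040) = 129/16.
E[α(G)] ≥ n − E[|E(G)|] = 130 − 129/16 = 1951/16.
Numerically: ≈ 121.9375.
(This is only a lower bound; the true E[α(G)] may be larger.)

E[α(G)] ≥ 1951/16 ≈ 121.9375.


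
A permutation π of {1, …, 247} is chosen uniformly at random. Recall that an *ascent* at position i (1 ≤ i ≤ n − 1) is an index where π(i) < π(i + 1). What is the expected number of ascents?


Write X = Σ X_I over i = 1, …, 246, with X_I the indicator of one ascent.
There are 246 indicators.
For each fixed i, the pair (π(i), π(i+1)) is a uniformly random ordered pair of distinct values from {1, …, 247}; by symmetry P[π(i) < π(i+1)] = 1/2.
By linearity: E[X] = 246 · (1/2) = (247 − 1) · (1/2) = 123 ≈ 123.0000.

E[X] = 123 = 123.0000.


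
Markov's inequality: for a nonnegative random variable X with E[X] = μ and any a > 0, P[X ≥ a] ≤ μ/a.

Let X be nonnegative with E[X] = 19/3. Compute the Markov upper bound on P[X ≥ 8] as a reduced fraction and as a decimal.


μ = E[X] = 19/3, a = 8.
Markov: P[X ≥ 8] ≤ μ/a = (19/3)/8 = 19/24.
Numerically: ≈ 0.792.
(Since a = 8 > μ = 6.333, the bound 19/24 is < 1 and informative.)

P[X ≥ 8] ≤ 19/24 ≈ 0.792.


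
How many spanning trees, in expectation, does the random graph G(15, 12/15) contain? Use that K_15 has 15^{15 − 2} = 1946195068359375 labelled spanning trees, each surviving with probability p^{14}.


K_15 has 15^{15 − 2} = 1946195068359375 labelled spanning trees.
For each such spanning tree H, let X_H = 1 if all 14 edges of H are present in G. Then P[X_H = 1] = p^{14} = (4/5)^{14} = 268435456/6103515625.
Summing the indicators: E[X] = Σ_H E[X_H] = 1946195068359375 · p^{14} = 1946195068359375 · 268435456/6103515625 = 427972821516288/5.
Numerically: E[X] ≈ 8.56e+13.

E[X] = 1946195068359375 · (4/5)^{14} = 427972821516288/5 ≈ 8.56e+13.


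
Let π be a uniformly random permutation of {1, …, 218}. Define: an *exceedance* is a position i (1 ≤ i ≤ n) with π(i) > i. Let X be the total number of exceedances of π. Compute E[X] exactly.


Write X = Σ_{i=1}^{218} X_i, where X_i = 1_{π(i) > i}.
For each fixed i, π(i) is uniform over {1, …, 218} (marginal of a uniform permutation), so P[π(i) > i] = (n − i)/n. Summing: Σ_{i=1}^{218} (n − i)/n = (0 + 1 + … + 217)/218 = 218(218 − 1)/(2·218) = (218 − 1)/2.
Hence E[X] = Σ_{i=1}^{218} (218 − i)/218 = 217/2 ≈ 108.500.

E[X] = 217/2 = 108.500.


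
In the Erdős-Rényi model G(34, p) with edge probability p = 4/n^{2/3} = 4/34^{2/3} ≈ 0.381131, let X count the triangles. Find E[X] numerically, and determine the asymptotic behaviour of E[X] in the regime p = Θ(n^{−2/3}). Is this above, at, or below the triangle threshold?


Number of potential triangles: C(34, 3) = 5984.
Each occurs with probability p³ ≈ (0.381131)³ ≈ 5.53633218e-02.
By linearity: E[X] = C(34, 3)·p³ ≈ 5984 · 5.53633218e-02 ≈ 331.294118.
Since α = 2/3 < 1, p = c/n^{2/3} ≫ 1/n is above the triangle threshold p ~ 1/n. Asymptotically E[X] ~ (c³/6)·n^{3(1−α)} = (4³/6)·n^{1} → ∞; triangles are abundant w.h.p.

E[X] ≈ 331.294118; in regime p = Θ(1/n^{2/3}) E[X] diverges (above the triangle threshold p ~ 1/n).


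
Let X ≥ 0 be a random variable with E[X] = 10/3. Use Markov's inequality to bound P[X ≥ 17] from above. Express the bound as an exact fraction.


μ = E[X] = 10/3, a = 17.
Markov: P[X ≥ 17] ≤ μ/a = (10/3)/17 = 10/51.
Numerically: ≈ 0.196078.
(Since a = 17 > μ = 3.333333, the bound 10/51 is < 1 and informative.)

P[X ≥ 17] ≤ 10/51 ≈ 0.196078.


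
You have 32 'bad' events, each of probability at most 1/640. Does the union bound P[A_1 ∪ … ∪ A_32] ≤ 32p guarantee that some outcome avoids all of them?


Union bound: P[∪_{i=1}^{32} A_i] ≤ Σ_i P[A_i] ≤ 32·p = 32·(1/640) = 1/20.
Numerically: 1/20 ≈ 0.050.
Is 1/20 < 1? YES.
Since P[∪ A_i] ≤ 1/20 < 1, the complement has P[∩ A_i^c] ≥ 1 − 1/20 = 19/20 > 0, so some outcome avoids every A_i.

32·p = 1/20 ≈ 0.050; existence CERTIFIED by the union bound.


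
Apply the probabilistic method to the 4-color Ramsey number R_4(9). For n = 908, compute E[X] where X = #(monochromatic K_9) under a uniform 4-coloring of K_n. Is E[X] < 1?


E[X] = C(908, 9) · 4^{1 − 36} = 1111058428637338083100 · 4^{−35} = 1111058428637338083100/1180591620717411303424.
As a reduced fraction: E[X] = 277764607159334520775/295147905179352825856 ≈ 0.941103.
Is E[X] < 1? YES.
Since E[X] < 1, there exists a 4-coloring of K_{908} with no monochromatic K_9; hence R_4(9) > 908.

E[X] = 277764607159334520775/295147905179352825856 ≈ 0.941103; E[X] < 1, so R_4(9) > 908.


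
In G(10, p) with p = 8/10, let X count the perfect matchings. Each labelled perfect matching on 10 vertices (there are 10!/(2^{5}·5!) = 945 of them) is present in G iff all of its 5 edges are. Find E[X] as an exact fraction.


K_10 has 10!/(2^{5}·5!) = 945 labelled perfect matchings.
For each such perfect matching H, let X_H = 1 if all 5 edges of H are present in G. Then P[X_H = 1] = p^{5} = (4/5)^{5} = 1024/3125.
By linearity of expectation: E[X] = Σ_H E[X_H] = 945 · p^{5} = 945 · 1024/3125 = 193536/625.
Numerically: E[X] ≈ 310.

E[X] = 945 · (4/5)^{5} = 193536/625 ≈ 310.


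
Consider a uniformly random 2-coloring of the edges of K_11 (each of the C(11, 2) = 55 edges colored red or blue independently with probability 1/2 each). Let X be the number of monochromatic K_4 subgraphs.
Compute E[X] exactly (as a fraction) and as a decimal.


Let X = Σ_S X_S over the C(11, 4) = 330 subsets S of size 4, where X_S = 1 if the K_4 on S is monochromatic.
For a fixed S, the K_4 on S has C(4, 2) = 6 edges. P[all 6 edges red] = (1/2)^6, and likewise for blue, so P[monochromatic] = 2·(1/2)^6 = 2^{1 − 6} = 1/32.
By linearity: E[X] = C(11, 4) · 2^{1 − 6} = 330 · 1/32 = 165/16.
Numerically: E[X] ≈ 10.31250.

E[X] = C(11,4)·2^(1−C(4,2)) = 165/16 ≈ 10.31250.


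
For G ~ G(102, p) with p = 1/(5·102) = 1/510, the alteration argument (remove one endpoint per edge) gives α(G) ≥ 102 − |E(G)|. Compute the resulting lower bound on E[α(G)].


E[|E(G)|] = C(102, 2)·p = 5151 · (1/510) = 101/10.
E[α(G)] ≥ n − E[|E(G)|] = 102 − 101/10 = 919/10.
Numerically: ≈ 91.9000.
(This is only a lower bound; the true E[α(G)] may be larger.)

E[α(G)] ≥ 919/10 ≈ 91.9000.


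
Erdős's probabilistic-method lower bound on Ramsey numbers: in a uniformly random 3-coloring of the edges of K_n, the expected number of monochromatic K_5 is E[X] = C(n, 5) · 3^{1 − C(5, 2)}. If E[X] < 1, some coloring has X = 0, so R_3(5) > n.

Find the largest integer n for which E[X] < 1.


We need C(n, 5) · 3^{1 − 10} < 1, i.e. C(n, 5) < 3^{10 − 1} = 19683.
Check values of n near the boundary:
  n = 15: C(15, 5) = 3003; 3003 < 19683? YES
  n = 16: C(16, 5) = 4368; 4368 < 19683? YES
  n = 17: C(17, 5) = 6188; 6188 < 19683? YES
  n = 18: C(18, 5) = 8568; 8568 < 19683? YES
  n = 19: C(19, 5) = 11628; 11628 < 19683? YES
  n = 20: C(20, 5) = 15504; 15504 < 19683? YES
  n = 21: C(21, 5) = 20349; 20349 < 19683? NO
  n = 22: C(22, 5) = 26334; 26334 < 19683? NO
The largest n with C(n, 5) < 19683 is n = 20 (where E[X] = 5168/6561 ≈ 0.788). Hence R_3(5) > 20, i.e. R_3(5) ≥ 21.

Largest n = 20; hence R_3(5) > 20.


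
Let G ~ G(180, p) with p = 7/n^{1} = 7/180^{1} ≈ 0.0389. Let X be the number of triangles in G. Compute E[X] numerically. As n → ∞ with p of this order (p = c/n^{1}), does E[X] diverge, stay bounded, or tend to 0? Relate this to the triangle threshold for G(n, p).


Number of potential triangles: C(180, 3) = 955860.
Each occurs with probability p³ ≈ (0.0389)³ ≈ 5.88134e-05.
By linearity: E[X] = C(180, 3)·p³ ≈ 955860 · 5.88134e-05 ≈ 56.217.
Here α = 1, so p = 7/n is exactly at the triangle threshold p ~ 1/n. Asymptotically E[X] → c³/6 = 7³/6 = 343/6 ≈ 57.167, a bounded constant. In this regime the triangle count is asymptotically Poisson(c³/6).

E[X] ≈ 56.217; in regime p = Θ(1/n^{1}) E[X] stays bounded (at the triangle threshold p ~ 1/n).


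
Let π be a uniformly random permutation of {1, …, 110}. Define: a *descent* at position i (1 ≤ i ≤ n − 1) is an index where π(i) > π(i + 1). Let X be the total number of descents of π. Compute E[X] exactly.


Write X = Σ X_I over i = 1, …, 109, with X_I the indicator of one descent.
There are 109 indicators.
For each fixed i, the pair (π(i), π(i+1)) is a uniformly random ordered pair of distinct values from {1, …, 110}; by symmetry P[π(i) > π(i+1)] = 1/2.
By linearity: E[X] = 109 · (1/2) = (110 − 1) · (1/2) = 109/2 ≈ 54.50000.

E[X] = 109/2 = 54.50000.


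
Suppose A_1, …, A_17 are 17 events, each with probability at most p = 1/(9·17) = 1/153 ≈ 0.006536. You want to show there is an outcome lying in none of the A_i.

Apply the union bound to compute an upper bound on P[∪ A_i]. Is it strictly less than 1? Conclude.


Union bound: P[∪_{i=1}^{17} A_i] ≤ Σ_i P[A_i] ≤ 17·p = 17·(1/153) = 1/9.
Numerically: 1/9 ≈ 0.111111.
Is 1/9 < 1? YES.
Since P[∪ A_i] ≤ 1/9 < 1, the complement has P[∩ A_i^c] ≥ 1 − 1/9 = 8/9 > 0, so some outcome avoids every A_i.

17·p = 1/9 ≈ 0.111111; existence CERTIFIED by the union bound.


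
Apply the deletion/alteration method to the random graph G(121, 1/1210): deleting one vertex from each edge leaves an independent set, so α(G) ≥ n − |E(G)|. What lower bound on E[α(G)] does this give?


E[|E(G)|] = C(121, 2)·p = 7260 · (1/1210) = 6.
E[α(G)] ≥ n − E[|E(G)|] = 121 − 6 = 115.
Numerically: ≈ 115.000.
(This is only a lower bound; the true E[α(G)] may be larger.)

E[α(G)] ≥ 115 ≈ 115.000.


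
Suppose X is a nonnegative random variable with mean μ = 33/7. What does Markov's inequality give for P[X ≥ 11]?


μ = E[X] = 33/7, a = 11.
Markov: P[X ≥ 11] ≤ μ/a = (33/7)/11 = 3/7.
Numerically: ≈ 0.4286.
(Since a = 11 > μ = 4.7143, the bound 3/7 is < 1 and informative.)

P[X ≥ 11] ≤ 3/7 ≈ 0.4286.


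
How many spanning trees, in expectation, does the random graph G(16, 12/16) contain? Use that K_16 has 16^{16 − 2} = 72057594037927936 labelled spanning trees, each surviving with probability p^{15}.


K_16 has 16^{16 − 2} = 72057594037927936 labelled spanning trees.
For each such spanning tree H, let X_H = 1 if all 15 edges of H are present in G. Then P[X_H = 1] = p^{15} = (3/4)^{15} = 14348907/1073741824.
Summing the indicators: E[X] = Σ_H E[X_H] = 72057594037927936 · p^{15} = 72057594037927936 · 14348907/1073741824 = 962938848411648.
Numerically: E[X] ≈ 9.6294e+14.

E[X] = 72057594037927936 · (3/4)^{15} = 962938848411648 ≈ 9.6294e+14.
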